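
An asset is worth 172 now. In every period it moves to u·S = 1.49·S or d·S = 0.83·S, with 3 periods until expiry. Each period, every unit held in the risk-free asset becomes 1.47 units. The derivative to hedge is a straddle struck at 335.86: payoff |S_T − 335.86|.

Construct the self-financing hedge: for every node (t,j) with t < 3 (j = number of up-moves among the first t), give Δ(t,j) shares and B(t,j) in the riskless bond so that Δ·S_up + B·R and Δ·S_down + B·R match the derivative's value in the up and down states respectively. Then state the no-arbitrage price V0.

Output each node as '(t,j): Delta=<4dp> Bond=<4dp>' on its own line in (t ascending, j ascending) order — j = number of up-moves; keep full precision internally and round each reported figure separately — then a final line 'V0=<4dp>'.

Risk-neutral probability p* = (R−d)/(u−d) = (1.47−0.83)/(1.49−0.83) = 0.9697.
Terminal values V(3,·): V(3,0)=237.5126, V(3,1)=159.3087, V(3,2)=18.9185, V(3,3)=233.1072
Node (2,0) S=118.4908: V=(p*·159.3087+(1−p*)·237.5126)/1.47=109.9854; Δ=(159.3087−237.5126)/(176.5513−98.3474)=-1.0000; B=V−Δ·S=228.4762
Node (2,1) S=212.7124: V=(p*·18.9185+(1−p*)·159.3087)/1.47=15.7638; Δ=(18.9185−159.3087)/(316.9415−176.5513)=-1.0000; B=V−Δ·S=228.4762
Node (2,2) S=381.8572: V=(p*·233.1072+(1−p*)·18.9185)/1.47=154.1610; Δ=(233.1072−18.9185)/(568.9672−316.9415)=0.8499; B=V−Δ·S=-170.3673
Node (1,0) S=142.7600: V=(p*·15.7638+(1−p*)·109.9854)/1.47=12.6660; Δ=(15.7638−109.9854)/(212.7124−118.4908)=-1.0000; B=V−Δ·S=155.4260
Node (1,1) S=256.2800: V=(p*·154.1610+(1−p*)·15.7638)/1.47=102.0185; Δ=(154.1610−15.7638)/(381.8572−212.7124)=0.8182; B=V−Δ·S=-107.6743
Node (0,0) S=172.0000: V=(p*·102.0185+(1−p*)·12.6660)/1.47=67.5584; Δ=(102.0185−12.6660)/(256.2800−142.7600)=0.7871; B=V−Δ·S=-67.8242
Root portfolio cost Δ·172+B reproduces V0=67.5584.

(0,0): Delta=0.7871 Bond=-67.8242
(1,0): Delta=-1.0000 Bond=155.4260
(1,1): Delta=0.8182 Bond=-107.6743
(2,0): Delta=-1.0000 Bond=228.4762
(2,1): Delta=-1.0000 Bond=228.4762
(2,2): Delta=0.8499 Bond=-170.3673
V0=67.5584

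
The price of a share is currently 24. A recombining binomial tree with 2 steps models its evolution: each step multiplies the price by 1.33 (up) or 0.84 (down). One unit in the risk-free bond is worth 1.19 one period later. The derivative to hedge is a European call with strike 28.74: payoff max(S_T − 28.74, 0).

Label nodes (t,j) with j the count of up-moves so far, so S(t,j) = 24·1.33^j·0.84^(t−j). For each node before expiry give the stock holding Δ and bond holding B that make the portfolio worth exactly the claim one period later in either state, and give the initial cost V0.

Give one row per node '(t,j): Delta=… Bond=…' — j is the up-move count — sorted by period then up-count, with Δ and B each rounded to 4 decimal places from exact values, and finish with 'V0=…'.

(0,0): Delta=0.7000 Bond=-11.8580
(1,0): Delta=0.0000 Bond=0.0000
(1,1): Delta=0.8768 Bond=-19.7555
V0=4.9408

Under the risk-neutral measure, an up-move has probability p* = (R−d)/(u−d) = 0.7143 and values discount at R = 1.19.
At expiry t=2: V(2,0)=0.0000, V(2,1)=0.0000, V(2,2)=13.7136
(1,0): S=20.1600. Δ = (V_up−V_dn)/(S_up−S_dn) = (0.0000−0.0000)/(26.8128−16.9344) = 0.0000. V = [p*·0.0000 + (1−p*)·0.0000]/1.19 = 0.0000. B = V − Δ·S = 0.0000.
(1,1): S=31.9200. Δ = (V_up−V_dn)/(S_up−S_dn) = (13.7136−0.0000)/(42.4536−26.8128) = 0.8768. V = [p*·13.7136 + (1−p*)·0.0000]/1.19 = 8.2315. B = V − Δ·S = -19.7555.
(0,0): S=24.0000. Δ = (V_up−V_dn)/(S_up−S_dn) = (8.2315−0.0000)/(31.9200−20.1600) = 0.7000. V = [p*·8.2315 + (1−p*)·0.0000]/1.19 = 4.9408. B = V − Δ·S = -11.8580.
Self-financing check: at every node Δ·S+B equals the discounted successor values.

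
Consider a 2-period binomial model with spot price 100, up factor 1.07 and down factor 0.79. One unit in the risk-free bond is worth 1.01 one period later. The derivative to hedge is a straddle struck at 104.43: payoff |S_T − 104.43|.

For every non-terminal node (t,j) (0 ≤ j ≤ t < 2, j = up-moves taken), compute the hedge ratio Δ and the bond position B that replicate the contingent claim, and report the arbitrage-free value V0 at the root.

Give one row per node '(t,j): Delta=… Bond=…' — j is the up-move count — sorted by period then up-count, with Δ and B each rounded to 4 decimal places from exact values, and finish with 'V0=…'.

(0,0): Delta=-0.4410 Bond=58.6484
(1,0): Delta=-1.0000 Bond=103.3960
(1,1): Delta=-0.3284 Bond=47.1909
V0=14.5486

Under the risk-neutral measure, an up-move has probability p* = (R−d)/(u−d) = 0.7857 and values discount at R = 1.01.
Terminal payoffs: V(2,0)=42.0200, V(2,1)=19.9000, V(2,2)=10.0600
Node (1,0) S=79.0000: V=(p*·19.9000+(1−p*)·42.0200)/1.01=24.3960; Δ=(19.9000−42.0200)/(84.5300−62.4100)=-1.0000; B=V−Δ·S=103.3960
Node (1,1) S=107.0000: V=(p*·10.0600+(1−p*)·19.9000)/1.01=12.0481; Δ=(10.0600−19.9000)/(114.4900−84.5300)=-0.3284; B=V−Δ·S=47.1909
Node (0,0) S=100.0000: V=(p*·12.0481+(1−p*)·24.3960)/1.01=14.5486; Δ=(12.0481−24.3960)/(107.0000−79.0000)=-0.4410; B=V−Δ·S=58.6484
The time-0 hedge costs 14.5486, which is the no-arbitrage price.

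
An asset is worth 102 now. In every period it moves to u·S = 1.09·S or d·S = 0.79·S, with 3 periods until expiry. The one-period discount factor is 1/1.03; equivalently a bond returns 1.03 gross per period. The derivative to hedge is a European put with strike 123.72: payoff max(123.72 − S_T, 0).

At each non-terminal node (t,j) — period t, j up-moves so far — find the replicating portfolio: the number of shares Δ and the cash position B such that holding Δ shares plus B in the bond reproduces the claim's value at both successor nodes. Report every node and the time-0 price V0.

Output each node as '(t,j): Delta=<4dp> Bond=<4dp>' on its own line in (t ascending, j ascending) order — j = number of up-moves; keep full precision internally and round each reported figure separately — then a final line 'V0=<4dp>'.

No-arbitrage ⇒ martingale measure with p* = (R−d)/(u−d) = 0.8000.
Payoff layer (t=3): V(3,0)=73.4300, V(3,1)=54.3326, V(3,2)=27.9829, V(3,3)=0.0000
(2,0): S=63.6582. Δ = (V_up−V_dn)/(S_up−S_dn) = (54.3326−73.4300)/(69.3874−50.2900) = -1.0000. V = [p*·54.3326 + (1−p*)·73.4300]/1.03 = 56.4583. B = V − Δ·S = 120.1165.
(2,1): S=87.8322. Δ = (V_up−V_dn)/(S_up−S_dn) = (27.9829−54.3326)/(95.7371−69.3874) = -1.0000. V = [p*·27.9829 + (1−p*)·54.3326]/1.03 = 32.2843. B = V − Δ·S = 120.1165.
(2,2): S=121.1862. Δ = (V_up−V_dn)/(S_up−S_dn) = (0.0000−27.9829)/(132.0930−95.7371) = -0.7697. V = [p*·0.0000 + (1−p*)·27.9829]/1.03 = 5.4336. B = V − Δ·S = 98.7099.
(1,0): S=80.5800. Δ = (V_up−V_dn)/(S_up−S_dn) = (32.2843−56.4583)/(87.8322−63.6582) = -1.0000. V = [p*·32.2843 + (1−p*)·56.4583]/1.03 = 36.0380. B = V − Δ·S = 116.6180.
(1,1): S=111.1800. Δ = (V_up−V_dn)/(S_up−S_dn) = (5.4336−32.2843)/(121.1862−87.8322) = -0.8050. V = [p*·5.4336 + (1−p*)·32.2843]/1.03 = 10.4890. B = V − Δ·S = 99.9915.
(0,0): S=102.0000. Δ = (V_up−V_dn)/(S_up−S_dn) = (10.4890−36.0380)/(111.1800−80.5800) = -0.8349. V = [p*·10.4890 + (1−p*)·36.0380]/1.03 = 15.1445. B = V − Δ·S = 100.3076.
The time-0 hedge costs 15.1445, which is the no-arbitrage price.

(0,0): Delta=-0.8349 Bond=100.3076
(1,0): Delta=-1.0000 Bond=116.6180
(1,1): Delta=-0.8050 Bond=99.9915
(2,0): Delta=-1.0000 Bond=120.1165
(2,1): Delta=-1.0000 Bond=120.1165
(2,2): Delta=-0.7697 Bond=98.7099
V0=15.1445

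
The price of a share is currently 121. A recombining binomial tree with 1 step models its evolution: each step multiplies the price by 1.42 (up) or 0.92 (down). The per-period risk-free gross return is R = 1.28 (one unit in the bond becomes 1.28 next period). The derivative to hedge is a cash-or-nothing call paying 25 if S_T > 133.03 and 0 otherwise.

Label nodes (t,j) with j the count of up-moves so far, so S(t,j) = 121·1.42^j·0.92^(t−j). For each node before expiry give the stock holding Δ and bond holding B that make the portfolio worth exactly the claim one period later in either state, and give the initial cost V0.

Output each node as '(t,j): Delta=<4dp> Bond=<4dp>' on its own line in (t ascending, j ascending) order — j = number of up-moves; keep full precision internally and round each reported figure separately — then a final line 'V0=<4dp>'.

Under the risk-neutral measure, an up-move has probability p* = (R−d)/(u−d) = 0.7200 and values discount at R = 1.28.
Payoff layer (t=1): V(1,0)=0.0000, V(1,1)=25.0000
(0,0): S=121.0000. Δ = (V_up−V_dn)/(S_up−S_dn) = (25.0000−0.0000)/(171.8200−111.3200) = 0.4132. V = [p*·25.0000 + (1−p*)·0.0000]/1.28 = 14.0625. B = V − Δ·S = -35.9375.
Self-financing check: at every node Δ·S+B equals the discounted successor values.

(0,0): Delta=0.4132 Bond=-35.9375
V0=14.0625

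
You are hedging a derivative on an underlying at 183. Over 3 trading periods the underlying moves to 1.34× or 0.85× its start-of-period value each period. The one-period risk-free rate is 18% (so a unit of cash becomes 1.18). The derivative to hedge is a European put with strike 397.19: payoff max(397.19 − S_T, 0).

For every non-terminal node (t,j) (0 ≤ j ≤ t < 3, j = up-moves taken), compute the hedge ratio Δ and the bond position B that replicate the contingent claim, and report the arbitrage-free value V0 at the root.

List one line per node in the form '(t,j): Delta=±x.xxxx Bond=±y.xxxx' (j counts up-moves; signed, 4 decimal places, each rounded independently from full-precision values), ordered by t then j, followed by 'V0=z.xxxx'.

Risk-neutral probability p* = (R−d)/(u−d) = (1.18−0.85)/(1.34−0.85) = 0.6735.
At expiry t=3: V(3,0)=284.8051, V(3,1)=220.0186, V(3,2)=117.8844, V(3,3)=0.0000
Node (2,0) S=132.2175: V=(p*·220.0186+(1−p*)·284.8051)/1.18=204.3842; Δ=(220.0186−284.8051)/(177.1714−112.3849)=-1.0000; B=V−Δ·S=336.6017
Node (2,1) S=208.4370: V=(p*·117.8844+(1−p*)·220.0186)/1.18=128.1647; Δ=(117.8844−220.0186)/(279.3056−177.1714)=-1.0000; B=V−Δ·S=336.6017
Node (2,2) S=328.5948: V=(p*·0.0000+(1−p*)·117.8844)/1.18=32.6211; Δ=(0.0000−117.8844)/(440.3170−279.3056)=-0.7321; B=V−Δ·S=273.2015
Node (1,0) S=155.5500: V=(p*·128.1647+(1−p*)·204.3842)/1.18=129.7057; Δ=(128.1647−204.3842)/(208.4370−132.2175)=-1.0000; B=V−Δ·S=285.2557
Node (1,1) S=245.2200: V=(p*·32.6211+(1−p*)·128.1647)/1.18=54.0839; Δ=(32.6211−128.1647)/(328.5948−208.4370)=-0.7952; B=V−Δ·S=249.0709
Node (0,0) S=183.0000: V=(p*·54.0839+(1−p*)·129.7057)/1.18=66.7599; Δ=(54.0839−129.7057)/(245.2200−155.5500)=-0.8433; B=V−Δ·S=221.0901
The time-0 hedge costs 66.7599, which is the no-arbitrage price.

(0,0): Delta=-0.8433 Bond=221.0901
(1,0): Delta=-1.0000 Bond=285.2557
(1,1): Delta=-0.7952 Bond=249.0709
(2,0): Delta=-1.0000 Bond=336.6017
(2,1): Delta=-1.0000 Bond=336.6017
(2,2): Delta=-0.7321 Bond=273.2015
V0=66.7599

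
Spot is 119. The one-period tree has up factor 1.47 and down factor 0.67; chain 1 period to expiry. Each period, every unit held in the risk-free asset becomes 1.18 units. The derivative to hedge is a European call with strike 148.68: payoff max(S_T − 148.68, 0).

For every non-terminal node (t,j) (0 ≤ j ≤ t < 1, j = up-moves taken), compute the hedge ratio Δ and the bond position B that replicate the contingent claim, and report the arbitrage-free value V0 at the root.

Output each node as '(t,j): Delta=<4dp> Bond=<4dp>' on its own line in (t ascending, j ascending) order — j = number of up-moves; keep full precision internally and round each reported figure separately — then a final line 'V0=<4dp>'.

(0,0): Delta=0.2757 Bond=-18.6308
V0=14.1817

Risk-neutral probability p* = (R−d)/(u−d) = (1.18−0.67)/(1.47−0.67) = 0.6375.
At expiry t=1: V(1,0)=0.0000, V(1,1)=26.2500
  t=0,j=0: stock 119.0000 → up 174.9300 (V=26.2500), down 79.7300 (V=0.0000). Price 14.1817; hedge Δ=0.2757, bond B=-18.6308.
Root portfolio cost Δ·119+B reproduces V0=14.1817.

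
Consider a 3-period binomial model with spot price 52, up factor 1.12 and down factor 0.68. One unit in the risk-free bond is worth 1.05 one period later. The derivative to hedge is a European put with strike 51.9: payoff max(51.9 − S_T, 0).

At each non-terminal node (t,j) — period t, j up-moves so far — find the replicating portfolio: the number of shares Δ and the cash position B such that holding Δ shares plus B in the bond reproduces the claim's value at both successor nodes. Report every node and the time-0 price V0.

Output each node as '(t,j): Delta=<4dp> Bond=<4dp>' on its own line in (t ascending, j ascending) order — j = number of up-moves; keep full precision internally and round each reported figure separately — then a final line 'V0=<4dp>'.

(0,0): Delta=-0.4069 Bond=24.8610
(1,0): Delta=-1.0000 Bond=47.0748
(1,1): Delta=-0.3388 Bond=22.1366
(2,0): Delta=-1.0000 Bond=49.4286
(2,1): Delta=-1.0000 Bond=49.4286
(2,2): Delta=-0.2629 Bond=18.2895
V0=3.7004

Under the risk-neutral measure, an up-move has probability p* = (R−d)/(u−d) = 0.8409 and values discount at R = 1.05.
Terminal values V(3,·): V(3,0)=35.5495, V(3,1)=24.9698, V(3,2)=7.5444, V(3,3)=0.0000
(2,0): S=24.0448. Δ = (V_up−V_dn)/(S_up−S_dn) = (24.9698−35.5495)/(26.9302−16.3505) = -1.0000. V = [p*·24.9698 + (1−p*)·35.5495]/1.05 = 25.3838. B = V − Δ·S = 49.4286.
(2,1): S=39.6032. Δ = (V_up−V_dn)/(S_up−S_dn) = (7.5444−24.9698)/(44.3556−26.9302) = -1.0000. V = [p*·7.5444 + (1−p*)·24.9698]/1.05 = 9.8254. B = V − Δ·S = 49.4286.
(2,2): S=65.2288. Δ = (V_up−V_dn)/(S_up−S_dn) = (0.0000−7.5444)/(73.0563−44.3556) = -0.2629. V = [p*·0.0000 + (1−p*)·7.5444]/1.05 = 1.1431. B = V − Δ·S = 18.2895.
(1,0): S=35.3600. Δ = (V_up−V_dn)/(S_up−S_dn) = (9.8254−25.3838)/(39.6032−24.0448) = -1.0000. V = [p*·9.8254 + (1−p*)·25.3838]/1.05 = 11.7148. B = V − Δ·S = 47.0748.
(1,1): S=58.2400. Δ = (V_up−V_dn)/(S_up−S_dn) = (1.1431−9.8254)/(65.2288−39.6032) = -0.3388. V = [p*·1.1431 + (1−p*)·9.8254]/1.05 = 2.4042. B = V − Δ·S = 22.1366.
(0,0): S=52.0000. Δ = (V_up−V_dn)/(S_up−S_dn) = (2.4042−11.7148)/(58.2400−35.3600) = -0.4069. V = [p*·2.4042 + (1−p*)·11.7148]/1.05 = 3.7004. B = V − Δ·S = 24.8610.
The time-0 hedge costs 3.7004, which is the no-arbitrage price.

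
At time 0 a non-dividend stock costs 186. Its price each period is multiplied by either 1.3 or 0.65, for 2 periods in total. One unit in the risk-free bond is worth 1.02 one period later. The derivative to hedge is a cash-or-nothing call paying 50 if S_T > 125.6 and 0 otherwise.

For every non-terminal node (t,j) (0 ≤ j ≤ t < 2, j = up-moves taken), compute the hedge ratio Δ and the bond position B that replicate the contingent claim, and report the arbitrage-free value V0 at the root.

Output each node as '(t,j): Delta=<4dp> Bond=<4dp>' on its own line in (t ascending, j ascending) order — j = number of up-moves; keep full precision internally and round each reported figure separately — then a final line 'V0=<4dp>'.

Since d<R<u, set p* = (R−d)/(u−d) = 0.5692; price each node as the discounted p*-expectation of its children.
Payoff layer (t=2): V(2,0)=0.0000, V(2,1)=50.0000, V(2,2)=50.0000
  t=1,j=0: stock 120.9000 → up 157.1700 (V=50.0000), down 78.5850 (V=0.0000). Price 27.9035; hedge Δ=0.6363, bond B=-49.0196.
  t=1,j=1: stock 241.8000 → up 314.3400 (V=50.0000), down 157.1700 (V=50.0000). Price 49.0196; hedge Δ=0.0000, bond B=49.0196.
  t=0,j=0: stock 186.0000 → up 241.8000 (V=49.0196), down 120.9000 (V=27.9035). Price 39.1406; hedge Δ=0.1747, bond B=6.6542.
Root portfolio cost Δ·186+B reproduces V0=39.1406.

(0,0): Delta=0.1747 Bond=6.6542
(1,0): Delta=0.6363 Bond=-49.0196
(1,1): Delta=0.0000 Bond=49.0196
V0=39.1406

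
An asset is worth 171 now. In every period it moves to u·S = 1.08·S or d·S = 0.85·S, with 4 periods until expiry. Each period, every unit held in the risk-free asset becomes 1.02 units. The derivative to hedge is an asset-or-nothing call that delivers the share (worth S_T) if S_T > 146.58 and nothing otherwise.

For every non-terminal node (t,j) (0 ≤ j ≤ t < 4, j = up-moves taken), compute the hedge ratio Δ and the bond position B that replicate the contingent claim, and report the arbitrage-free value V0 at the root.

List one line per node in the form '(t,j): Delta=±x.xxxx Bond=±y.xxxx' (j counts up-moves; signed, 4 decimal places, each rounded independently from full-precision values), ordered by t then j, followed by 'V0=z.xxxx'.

Since d<R<u, set p* = (R−d)/(u−d) = 0.7391; price each node as the discounted p*-expectation of its children.
Payoff layer (t=4): V(4,0)=0.0000, V(4,1)=0.0000, V(4,2)=0.0000, V(4,3)=183.0991, V(4,4)=232.6436
(3,0): S=105.0154. Δ = (V_up−V_dn)/(S_up−S_dn) = (0.0000−0.0000)/(113.4166−89.2631) = 0.0000. V = [p*·0.0000 + (1−p*)·0.0000]/1.02 = 0.0000. B = V − Δ·S = 0.0000.
(3,1): S=133.4313. Δ = (V_up−V_dn)/(S_up−S_dn) = (0.0000−0.0000)/(144.1058−113.4166) = 0.0000. V = [p*·0.0000 + (1−p*)·0.0000]/1.02 = 0.0000. B = V − Δ·S = 0.0000.
(3,2): S=169.5362. Δ = (V_up−V_dn)/(S_up−S_dn) = (183.0991−0.0000)/(183.0991−144.1058) = 4.6957. V = [p*·183.0991 + (1−p*)·0.0000]/1.02 = 132.6805. B = V − Δ·S = -663.4027.
(3,3): S=215.4108. Δ = (V_up−V_dn)/(S_up−S_dn) = (232.6436−183.0991)/(232.6436−183.0991) = 1.0000. V = [p*·232.6436 + (1−p*)·183.0991]/1.02 = 215.4108. B = V − Δ·S = 0.0000.
(2,0): S=123.5475. Δ = (V_up−V_dn)/(S_up−S_dn) = (0.0000−0.0000)/(133.4313−105.0154) = 0.0000. V = [p*·0.0000 + (1−p*)·0.0000]/1.02 = 0.0000. B = V − Δ·S = 0.0000.
(2,1): S=156.9780. Δ = (V_up−V_dn)/(S_up−S_dn) = (132.6805−0.0000)/(169.5362−133.4313) = 3.6749. V = [p*·132.6805 + (1−p*)·0.0000]/1.02 = 96.1453. B = V − Δ·S = -480.7266.
(2,2): S=199.4544. Δ = (V_up−V_dn)/(S_up−S_dn) = (215.4108−132.6805)/(215.4108−169.5362) = 1.8034. V = [p*·215.4108 + (1−p*)·132.6805]/1.02 = 190.0284. B = V − Δ·S = -169.6682.
(1,0): S=145.3500. Δ = (V_up−V_dn)/(S_up−S_dn) = (96.1453−0.0000)/(156.9780−123.5475) = 2.8760. V = [p*·96.1453 + (1−p*)·0.0000]/1.02 = 69.6705. B = V − Δ·S = -348.3526.
(1,1): S=184.6800. Δ = (V_up−V_dn)/(S_up−S_dn) = (190.0284−96.1453)/(199.4544−156.9780) = 2.2102. V = [p*·190.0284 + (1−p*)·96.1453]/1.02 = 162.2913. B = V − Δ·S = -245.8959.
(0,0): S=171.0000. Δ = (V_up−V_dn)/(S_up−S_dn) = (162.2913−69.6705)/(184.6800−145.3500) = 2.3550. V = [p*·162.2913 + (1−p*)·69.6705]/1.02 = 135.4210. B = V − Δ·S = -267.2782.
Check: Δ(0,0)·S0 + B(0,0) = 135.4210 = V0.

(0,0): Delta=2.3550 Bond=-267.2782
(1,0): Delta=2.8760 Bond=-348.3526
(1,1): Delta=2.2102 Bond=-245.8959
(2,0): Delta=0.0000 Bond=0.0000
(2,1): Delta=3.6749 Bond=-480.7266
(2,2): Delta=1.8034 Bond=-169.6682
(3,0): Delta=0.0000 Bond=0.0000
(3,1): Delta=0.0000 Bond=0.0000
(3,2): Delta=4.6957 Bond=-663.4027
(3,3): Delta=1.0000 Bond=0.0000
V0=135.4210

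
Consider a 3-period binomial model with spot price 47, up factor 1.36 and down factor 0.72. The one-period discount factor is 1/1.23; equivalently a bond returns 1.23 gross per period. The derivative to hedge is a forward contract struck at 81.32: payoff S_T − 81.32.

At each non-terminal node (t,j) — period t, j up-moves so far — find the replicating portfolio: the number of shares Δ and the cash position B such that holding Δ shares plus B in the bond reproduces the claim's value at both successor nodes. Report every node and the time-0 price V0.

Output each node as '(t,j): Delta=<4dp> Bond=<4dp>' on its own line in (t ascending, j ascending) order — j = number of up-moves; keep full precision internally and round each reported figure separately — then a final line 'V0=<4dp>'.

(0,0): Delta=1.0000 Bond=-43.7001
(1,0): Delta=1.0000 Bond=-53.7511
(1,1): Delta=1.0000 Bond=-53.7511
(2,0): Delta=1.0000 Bond=-66.1138
(2,1): Delta=1.0000 Bond=-66.1138
(2,2): Delta=1.0000 Bond=-66.1138
V0=3.2999

No-arbitrage ⇒ martingale measure with p* = (R−d)/(u−d) = 0.7969.
At expiry t=3: V(3,0)=-63.7773, V(3,1)=-48.1839, V(3,2)=-18.7295, V(3,3)=36.9064
  t=2,j=0: stock 24.3648 → up 33.1361 (V=-48.1839), down 17.5427 (V=-63.7773). Price -41.7490; hedge Δ=1.0000, bond B=-66.1138.
  t=2,j=1: stock 46.0224 → up 62.5905 (V=-18.7295), down 33.1361 (V=-48.1839). Price -20.0914; hedge Δ=1.0000, bond B=-66.1138.
  t=2,j=2: stock 86.9312 → up 118.2264 (V=36.9064), down 62.5905 (V=-18.7295). Price 20.8174; hedge Δ=1.0000, bond B=-66.1138.
  t=1,j=0: stock 33.8400 → up 46.0224 (V=-20.0914), down 24.3648 (V=-41.7490). Price -19.9111; hedge Δ=1.0000, bond B=-53.7511.
  t=1,j=1: stock 63.9200 → up 86.9312 (V=20.8174), down 46.0224 (V=-20.0914). Price 10.1689; hedge Δ=1.0000, bond B=-53.7511.
  t=0,j=0: stock 47.0000 → up 63.9200 (V=10.1689), down 33.8400 (V=-19.9111). Price 3.2999; hedge Δ=1.0000, bond B=-43.7001.
The time-0 hedge costs 3.2999, which is the no-arbitrage price.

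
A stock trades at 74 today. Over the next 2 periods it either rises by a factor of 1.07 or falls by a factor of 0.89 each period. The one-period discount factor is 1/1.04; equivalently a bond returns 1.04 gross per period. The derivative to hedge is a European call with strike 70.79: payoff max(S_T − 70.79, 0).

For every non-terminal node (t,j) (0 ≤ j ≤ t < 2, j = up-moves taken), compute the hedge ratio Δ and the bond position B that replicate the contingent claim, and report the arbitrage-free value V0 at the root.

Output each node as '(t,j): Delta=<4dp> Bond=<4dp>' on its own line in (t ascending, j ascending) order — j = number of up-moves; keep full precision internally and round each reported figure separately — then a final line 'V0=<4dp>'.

Under the risk-neutral measure, an up-move has probability p* = (R−d)/(u−d) = 0.8333 and values discount at R = 1.04.
Payoff layer (t=2): V(2,0)=0.0000, V(2,1)=0.0000, V(2,2)=13.9326
(1,0): S=65.8600. Δ = (V_up−V_dn)/(S_up−S_dn) = (0.0000−0.0000)/(70.4702−58.6154) = 0.0000. V = [p*·0.0000 + (1−p*)·0.0000]/1.04 = 0.0000. B = V − Δ·S = 0.0000.
(1,1): S=79.1800. Δ = (V_up−V_dn)/(S_up−S_dn) = (13.9326−0.0000)/(84.7226−70.4702) = 0.9776. V = [p*·13.9326 + (1−p*)·0.0000]/1.04 = 11.1639. B = V − Δ·S = -66.2394.
(0,0): S=74.0000. Δ = (V_up−V_dn)/(S_up−S_dn) = (11.1639−0.0000)/(79.1800−65.8600) = 0.8381. V = [p*·11.1639 + (1−p*)·0.0000]/1.04 = 8.9455. B = V − Δ·S = -53.0764.
The time-0 hedge costs 8.9455, which is the no-arbitrage price.

(0,0): Delta=0.8381 Bond=-53.0764
(1,0): Delta=0.0000 Bond=0.0000
(1,1): Delta=0.9776 Bond=-66.2394
V0=8.9455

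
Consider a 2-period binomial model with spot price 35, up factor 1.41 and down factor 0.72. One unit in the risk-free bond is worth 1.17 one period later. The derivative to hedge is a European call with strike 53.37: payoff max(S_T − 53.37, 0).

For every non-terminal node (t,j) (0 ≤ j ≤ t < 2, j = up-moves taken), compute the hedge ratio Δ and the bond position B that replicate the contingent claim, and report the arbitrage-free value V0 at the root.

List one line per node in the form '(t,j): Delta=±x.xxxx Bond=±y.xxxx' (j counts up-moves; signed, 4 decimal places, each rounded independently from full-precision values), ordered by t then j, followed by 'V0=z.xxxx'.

Risk-neutral probability p* = (R−d)/(u−d) = (1.17−0.72)/(1.41−0.72) = 0.6522.
At expiry t=2: V(2,0)=0.0000, V(2,1)=0.0000, V(2,2)=16.2135
Node (1,0) S=25.2000: V=(p*·0.0000+(1−p*)·0.0000)/1.17=0.0000; Δ=(0.0000−0.0000)/(35.5320−18.1440)=0.0000; B=V−Δ·S=0.0000
Node (1,1) S=49.3500: V=(p*·16.2135+(1−p*)·0.0000)/1.17=9.0376; Δ=(16.2135−0.0000)/(69.5835−35.5320)=0.4761; B=V−Δ·S=-14.4602
Node (0,0) S=35.0000: V=(p*·9.0376+(1−p*)·0.0000)/1.17=5.0377; Δ=(9.0376−0.0000)/(49.3500−25.2000)=0.3742; B=V−Δ·S=-8.0603
Each (Δ,B) replicates both successor values, so the strategy is self-financing and V0 is arbitrage-free.

(0,0): Delta=0.3742 Bond=-8.0603
(1,0): Delta=0.0000 Bond=0.0000
(1,1): Delta=0.4761 Bond=-14.4602
V0=5.0377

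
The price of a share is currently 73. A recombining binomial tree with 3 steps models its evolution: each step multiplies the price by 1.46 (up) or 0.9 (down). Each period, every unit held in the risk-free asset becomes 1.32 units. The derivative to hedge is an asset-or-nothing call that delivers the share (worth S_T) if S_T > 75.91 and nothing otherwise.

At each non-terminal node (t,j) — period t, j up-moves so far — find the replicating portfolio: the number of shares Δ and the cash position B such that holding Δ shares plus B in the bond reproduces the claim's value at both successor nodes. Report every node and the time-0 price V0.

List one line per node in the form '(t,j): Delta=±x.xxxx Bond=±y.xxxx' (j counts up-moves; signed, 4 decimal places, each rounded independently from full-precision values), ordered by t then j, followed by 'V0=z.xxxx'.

No-arbitrage ⇒ martingale measure with p* = (R−d)/(u−d) = 0.7500.
Terminal values V(3,·): V(3,0)=0.0000, V(3,1)=86.3298, V(3,2)=140.0461, V(3,3)=227.1859
  t=2,j=0: stock 59.1300 → up 86.3298 (V=86.3298), down 53.2170 (V=0.0000). Price 49.0510; hedge Δ=2.6071, bond B=-105.1093.
  t=2,j=1: stock 95.9220 → up 140.0461 (V=140.0461), down 86.3298 (V=86.3298). Price 95.9220; hedge Δ=1.0000, bond B=0.0000.
  t=2,j=2: stock 155.6068 → up 227.1859 (V=227.1859), down 140.0461 (V=140.0461). Price 155.6068; hedge Δ=1.0000, bond B=0.0000.
  t=1,j=0: stock 65.7000 → up 95.9220 (V=95.9220), down 59.1300 (V=49.0510). Price 63.7911; hedge Δ=1.2739, bond B=-19.9071.
  t=1,j=1: stock 106.5800 → up 155.6068 (V=155.6068), down 95.9220 (V=95.9220). Price 106.5800; hedge Δ=1.0000, bond B=0.0000.
  t=0,j=0: stock 73.0000 → up 106.5800 (V=106.5800), down 65.7000 (V=63.7911). Price 72.6385; hedge Δ=1.0467, bond B=-3.7703.
Each (Δ,B) replicates both successor values, so the strategy is self-financing and V0 is arbitrage-free.

(0,0): Delta=1.0467 Bond=-3.7703
(1,0): Delta=1.2739 Bond=-19.9071
(1,1): Delta=1.0000 Bond=0.0000
(2,0): Delta=2.6071 Bond=-105.1093
(2,1): Delta=1.0000 Bond=0.0000
(2,2): Delta=1.0000 Bond=0.0000
V0=72.6385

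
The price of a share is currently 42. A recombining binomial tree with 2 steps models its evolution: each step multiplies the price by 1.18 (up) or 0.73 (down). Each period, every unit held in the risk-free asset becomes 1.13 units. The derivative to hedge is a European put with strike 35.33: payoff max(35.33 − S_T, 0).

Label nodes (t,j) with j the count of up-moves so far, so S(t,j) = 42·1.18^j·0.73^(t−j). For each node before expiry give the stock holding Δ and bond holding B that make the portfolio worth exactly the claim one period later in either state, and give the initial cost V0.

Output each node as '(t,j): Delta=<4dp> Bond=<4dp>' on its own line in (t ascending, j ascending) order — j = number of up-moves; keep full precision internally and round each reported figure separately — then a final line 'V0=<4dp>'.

(0,0): Delta=-0.0674 Bond=2.9545
(1,0): Delta=-0.9385 Bond=30.0470
(1,1): Delta=0.0000 Bond=0.0000
V0=0.1252

No-arbitrage ⇒ martingale measure with p* = (R−d)/(u−d) = 0.8889.
Payoff layer (t=2): V(2,0)=12.9482, V(2,1)=0.0000, V(2,2)=0.0000
Node (1,0) S=30.6600: V=(p*·0.0000+(1−p*)·12.9482)/1.13=1.2732; Δ=(0.0000−12.9482)/(36.1788−22.3818)=-0.9385; B=V−Δ·S=30.0470
Node (1,1) S=49.5600: V=(p*·0.0000+(1−p*)·0.0000)/1.13=0.0000; Δ=(0.0000−0.0000)/(58.4808−36.1788)=0.0000; B=V−Δ·S=0.0000
Node (0,0) S=42.0000: V=(p*·0.0000+(1−p*)·1.2732)/1.13=0.1252; Δ=(0.0000−1.2732)/(49.5600−30.6600)=-0.0674; B=V−Δ·S=2.9545
Each (Δ,B) replicates both successor values, so the strategy is self-financing and V0 is arbitrage-free.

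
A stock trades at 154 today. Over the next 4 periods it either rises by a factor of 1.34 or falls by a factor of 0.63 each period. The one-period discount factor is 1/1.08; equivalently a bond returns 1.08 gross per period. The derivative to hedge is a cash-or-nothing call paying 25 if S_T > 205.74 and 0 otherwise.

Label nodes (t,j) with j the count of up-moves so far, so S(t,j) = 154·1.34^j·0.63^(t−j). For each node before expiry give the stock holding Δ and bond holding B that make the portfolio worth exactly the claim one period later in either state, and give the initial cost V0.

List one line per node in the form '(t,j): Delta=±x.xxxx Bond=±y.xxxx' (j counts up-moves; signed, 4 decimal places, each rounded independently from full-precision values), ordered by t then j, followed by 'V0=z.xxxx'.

No-arbitrage ⇒ martingale measure with p* = (R−d)/(u−d) = 0.6338.
Terminal payoffs: V(4,0)=0.0000, V(4,1)=0.0000, V(4,2)=0.0000, V(4,3)=25.0000, V(4,4)=25.0000
(3,0): S=38.5072. Δ = (V_up−V_dn)/(S_up−S_dn) = (0.0000−0.0000)/(51.5997−24.2596) = 0.0000. V = [p*·0.0000 + (1−p*)·0.0000]/1.08 = 0.0000. B = V − Δ·S = 0.0000.
(3,1): S=81.9043. Δ = (V_up−V_dn)/(S_up−S_dn) = (0.0000−0.0000)/(109.7517−51.5997) = 0.0000. V = [p*·0.0000 + (1−p*)·0.0000]/1.08 = 0.0000. B = V − Δ·S = 0.0000.
(3,2): S=174.2091. Δ = (V_up−V_dn)/(S_up−S_dn) = (25.0000−0.0000)/(233.4402−109.7517) = 0.2021. V = [p*·25.0000 + (1−p*)·0.0000]/1.08 = 14.6714. B = V − Δ·S = -20.5399.
(3,3): S=370.5400. Δ = (V_up−V_dn)/(S_up−S_dn) = (25.0000−25.0000)/(496.5236−233.4402) = 0.0000. V = [p*·25.0000 + (1−p*)·25.0000]/1.08 = 23.1481. B = V − Δ·S = 23.1481.
(2,0): S=61.1226. Δ = (V_up−V_dn)/(S_up−S_dn) = (0.0000−0.0000)/(81.9043−38.5072) = 0.0000. V = [p*·0.0000 + (1−p*)·0.0000]/1.08 = 0.0000. B = V − Δ·S = 0.0000.
(2,1): S=130.0068. Δ = (V_up−V_dn)/(S_up−S_dn) = (14.6714−0.0000)/(174.2091−81.9043) = 0.1589. V = [p*·14.6714 + (1−p*)·0.0000]/1.08 = 8.6100. B = V − Δ·S = -12.0539.
(2,2): S=276.5224. Δ = (V_up−V_dn)/(S_up−S_dn) = (23.1481−14.6714)/(370.5400−174.2091) = 0.0432. V = [p*·23.1481 + (1−p*)·14.6714]/1.08 = 18.5592. B = V − Δ·S = 6.6201.
(1,0): S=97.0200. Δ = (V_up−V_dn)/(S_up−S_dn) = (8.6100−0.0000)/(130.0068−61.1226) = 0.1250. V = [p*·8.6100 + (1−p*)·0.0000]/1.08 = 5.0528. B = V − Δ·S = -7.0739.
(1,1): S=206.3600. Δ = (V_up−V_dn)/(S_up−S_dn) = (18.5592−8.6100)/(276.5224−130.0068) = 0.0679. V = [p*·18.5592 + (1−p*)·8.6100]/1.08 = 13.8110. B = V − Δ·S = -0.2021.
(0,0): S=154.0000. Δ = (V_up−V_dn)/(S_up−S_dn) = (13.8110−5.0528)/(206.3600−97.0200) = 0.0801. V = [p*·13.8110 + (1−p*)·5.0528]/1.08 = 9.8183. B = V − Δ·S = -2.5172.
Root portfolio cost Δ·154+B reproduces V0=9.8183.

(0,0): Delta=0.0801 Bond=-2.5172
(1,0): Delta=0.1250 Bond=-7.0739
(1,1): Delta=0.0679 Bond=-0.2021
(2,0): Delta=0.0000 Bond=0.0000
(2,1): Delta=0.1589 Bond=-12.0539
(2,2): Delta=0.0432 Bond=6.6201
(3,0): Delta=0.0000 Bond=0.0000
(3,1): Delta=0.0000 Bond=0.0000
(3,2): Delta=0.2021 Bond=-20.5399
(3,3): Delta=0.0000 Bond=23.1481
V0=9.8183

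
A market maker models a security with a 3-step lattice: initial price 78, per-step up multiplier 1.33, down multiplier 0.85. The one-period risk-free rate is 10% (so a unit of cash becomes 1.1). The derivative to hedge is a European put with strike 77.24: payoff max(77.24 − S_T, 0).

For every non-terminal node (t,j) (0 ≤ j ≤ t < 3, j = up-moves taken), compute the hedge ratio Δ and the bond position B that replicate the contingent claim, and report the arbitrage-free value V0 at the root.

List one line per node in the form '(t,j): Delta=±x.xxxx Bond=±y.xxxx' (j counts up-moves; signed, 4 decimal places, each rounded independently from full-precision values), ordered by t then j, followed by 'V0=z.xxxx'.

Since d<R<u, set p* = (R−d)/(u−d) = 0.5208; price each node as the discounted p*-expectation of its children.
Payoff layer (t=3): V(3,0)=29.3383, V(3,1)=2.2878, V(3,2)=0.0000, V(3,3)=0.0000
Node (2,0) S=56.3550: V=(p*·2.2878+(1−p*)·29.3383)/1.1=13.8632; Δ=(2.2878−29.3383)/(74.9522−47.9017)=-1.0000; B=V−Δ·S=70.2182
Node (2,1) S=88.1790: V=(p*·0.0000+(1−p*)·2.2878)/1.1=0.9966; Δ=(0.0000−2.2878)/(117.2781−74.9522)=-0.0541; B=V−Δ·S=5.7630
Node (2,2) S=137.9742: V=(p*·0.0000+(1−p*)·0.0000)/1.1=0.0000; Δ=(0.0000−0.0000)/(183.5057−117.2781)=0.0000; B=V−Δ·S=0.0000
Node (1,0) S=66.3000: V=(p*·0.9966+(1−p*)·13.8632)/1.1=6.5108; Δ=(0.9966−13.8632)/(88.1790−56.3550)=-0.4043; B=V−Δ·S=33.3161
Node (1,1) S=103.7400: V=(p*·0.0000+(1−p*)·0.9966)/1.1=0.4341; Δ=(0.0000−0.9966)/(137.9742−88.1790)=-0.0200; B=V−Δ·S=2.5104
Node (0,0) S=78.0000: V=(p*·0.4341+(1−p*)·6.5108)/1.1=3.0417; Δ=(0.4341−6.5108)/(103.7400−66.3000)=-0.1623; B=V−Δ·S=15.7013
Each (Δ,B) replicates both successor values, so the strategy is self-financing and V0 is arbitrage-free.

(0,0): Delta=-0.1623 Bond=15.7013
(1,0): Delta=-0.4043 Bond=33.3161
(1,1): Delta=-0.0200 Bond=2.5104
(2,0): Delta=-1.0000 Bond=70.2182
(2,1): Delta=-0.0541 Bond=5.7630
(2,2): Delta=0.0000 Bond=0.0000
V0=3.0417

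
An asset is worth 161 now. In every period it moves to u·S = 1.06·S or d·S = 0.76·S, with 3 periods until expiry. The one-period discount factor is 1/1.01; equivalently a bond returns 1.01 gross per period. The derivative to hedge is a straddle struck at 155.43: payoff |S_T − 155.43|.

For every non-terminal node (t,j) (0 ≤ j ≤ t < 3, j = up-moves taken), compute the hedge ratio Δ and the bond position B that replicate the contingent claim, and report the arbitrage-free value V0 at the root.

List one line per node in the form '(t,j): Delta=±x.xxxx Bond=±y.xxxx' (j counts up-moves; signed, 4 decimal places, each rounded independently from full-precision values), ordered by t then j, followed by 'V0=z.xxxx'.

(0,0): Delta=0.0239 Bond=26.8124
(1,0): Delta=-1.0000 Bond=152.3674
(1,1): Delta=0.1707 Bond=2.0231
(2,0): Delta=-1.0000 Bond=153.8911
(2,1): Delta=-1.0000 Bond=153.8911
(2,2): Delta=0.3386 Bond=-28.3262
V0=30.6636

No-arbitrage ⇒ martingale measure with p* = (R−d)/(u−d) = 0.8333.
Terminal values V(3,·): V(3,0)=84.7549, V(3,1)=56.8568, V(3,2)=17.9463, V(3,3)=36.3236
Node (2,0) S=92.9936: V=(p*·56.8568+(1−p*)·84.7549)/1.01=60.8975; Δ=(56.8568−84.7549)/(98.5732−70.6751)=-1.0000; B=V−Δ·S=153.8911
Node (2,1) S=129.7016: V=(p*·17.9463+(1−p*)·56.8568)/1.01=24.1895; Δ=(17.9463−56.8568)/(137.4837−98.5732)=-1.0000; B=V−Δ·S=153.8911
Node (2,2) S=180.8996: V=(p*·36.3236+(1−p*)·17.9463)/1.01=32.9314; Δ=(36.3236−17.9463)/(191.7536−137.4837)=0.3386; B=V−Δ·S=-28.3262
Node (1,0) S=122.3600: V=(p*·24.1895+(1−p*)·60.8975)/1.01=30.0074; Δ=(24.1895−60.8975)/(129.7016−92.9936)=-1.0000; B=V−Δ·S=152.3674
Node (1,1) S=170.6600: V=(p*·32.9314+(1−p*)·24.1895)/1.01=31.1628; Δ=(32.9314−24.1895)/(180.8996−129.7016)=0.1707; B=V−Δ·S=2.0231
Node (0,0) S=161.0000: V=(p*·31.1628+(1−p*)·30.0074)/1.01=30.6636; Δ=(31.1628−30.0074)/(170.6600−122.3600)=0.0239; B=V−Δ·S=26.8124
The time-0 hedge costs 30.6636, which is the no-arbitrage price.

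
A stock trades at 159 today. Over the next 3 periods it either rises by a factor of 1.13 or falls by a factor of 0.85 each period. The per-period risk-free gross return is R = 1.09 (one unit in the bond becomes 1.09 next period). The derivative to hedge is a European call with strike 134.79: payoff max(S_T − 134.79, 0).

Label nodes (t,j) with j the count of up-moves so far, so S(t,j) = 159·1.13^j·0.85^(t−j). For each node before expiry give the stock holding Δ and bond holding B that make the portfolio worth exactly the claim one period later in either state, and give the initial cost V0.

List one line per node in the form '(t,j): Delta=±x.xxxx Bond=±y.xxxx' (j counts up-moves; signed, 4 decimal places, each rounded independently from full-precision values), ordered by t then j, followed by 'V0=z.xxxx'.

Under the risk-neutral measure, an up-move has probability p* = (R−d)/(u−d) = 0.8571 and values discount at R = 1.09.
Payoff layer (t=3): V(3,0)=0.0000, V(3,1)=0.0000, V(3,2)=37.7830, V(3,3)=94.6306
  t=2,j=0: stock 114.8775 → up 129.8116 (V=0.0000), down 97.6459 (V=0.0000). Price 0.0000; hedge Δ=0.0000, bond B=0.0000.
  t=2,j=1: stock 152.7195 → up 172.5730 (V=37.7830), down 129.8116 (V=0.0000). Price 29.7114; hedge Δ=0.8836, bond B=-105.2280.
  t=2,j=2: stock 203.0271 → up 229.4206 (V=94.6306), down 172.5730 (V=37.7830). Price 79.3665; hedge Δ=1.0000, bond B=-123.6606.
  t=1,j=0: stock 135.1500 → up 152.7195 (V=29.7114), down 114.8775 (V=0.0000). Price 23.3642; hedge Δ=0.7851, bond B=-82.7481.
  t=1,j=1: stock 179.6700 → up 203.0271 (V=79.3665), down 152.7195 (V=29.7114). Price 66.3055; hedge Δ=0.9870, bond B=-111.0342.
  t=0,j=0: stock 159.0000 → up 179.6700 (V=66.3055), down 135.1500 (V=23.3642). Price 55.2027; hedge Δ=0.9645, bond B=-98.1590.
Check: Δ(0,0)·S0 + B(0,0) = 55.2027 = V0.

(0,0): Delta=0.9645 Bond=-98.1590
(1,0): Delta=0.7851 Bond=-82.7481
(1,1): Delta=0.9870 Bond=-111.0342
(2,0): Delta=0.0000 Bond=0.0000
(2,1): Delta=0.8836 Bond=-105.2280
(2,2): Delta=1.0000 Bond=-123.6606
V0=55.2027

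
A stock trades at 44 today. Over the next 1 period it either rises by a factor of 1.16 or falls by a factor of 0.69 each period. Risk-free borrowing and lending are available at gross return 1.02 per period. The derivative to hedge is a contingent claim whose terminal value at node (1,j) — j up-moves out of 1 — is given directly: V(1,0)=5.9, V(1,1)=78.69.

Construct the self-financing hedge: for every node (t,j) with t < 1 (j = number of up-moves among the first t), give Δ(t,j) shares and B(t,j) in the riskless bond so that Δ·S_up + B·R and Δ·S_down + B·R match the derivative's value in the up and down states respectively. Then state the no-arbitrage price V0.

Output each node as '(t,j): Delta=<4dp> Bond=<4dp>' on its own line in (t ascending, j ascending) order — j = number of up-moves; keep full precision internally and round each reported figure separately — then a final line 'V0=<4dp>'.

No-arbitrage ⇒ martingale measure with p* = (R−d)/(u−d) = 0.7021.
Terminal values V(1,·): V(1,0)=5.9000, V(1,1)=78.6900
(0,0): S=44.0000. Δ = (V_up−V_dn)/(S_up−S_dn) = (78.6900−5.9000)/(51.0400−30.3600) = 3.5198. V = [p*·78.6900 + (1−p*)·5.9000]/1.02 = 55.8901. B = V − Δ·S = -98.9823.
Each (Δ,B) replicates both successor values, so the strategy is self-financing and V0 is arbitrage-free.

(0,0): Delta=3.5198 Bond=-98.9823
V0=55.8901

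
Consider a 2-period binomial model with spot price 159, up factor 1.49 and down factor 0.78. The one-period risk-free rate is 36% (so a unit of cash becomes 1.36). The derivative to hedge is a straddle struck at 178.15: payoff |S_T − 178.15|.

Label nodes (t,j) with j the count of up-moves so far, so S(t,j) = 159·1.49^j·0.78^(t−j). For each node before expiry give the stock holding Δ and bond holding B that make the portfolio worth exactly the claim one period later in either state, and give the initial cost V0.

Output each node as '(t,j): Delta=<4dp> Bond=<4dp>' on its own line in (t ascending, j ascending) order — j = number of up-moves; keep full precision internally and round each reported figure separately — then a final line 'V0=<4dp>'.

The replicating-portfolio and risk-neutral prices coincide; use p* = (1.36−0.78)/(1.49−0.78) = 0.8169 for the latter.
At expiry t=2: V(2,0)=81.4144, V(2,1)=6.6398, V(2,2)=174.8459
(1,0): S=124.0200. Δ = (V_up−V_dn)/(S_up−S_dn) = (6.6398−81.4144)/(184.7898−96.7356) = -0.8492. V = [p*·6.6398 + (1−p*)·81.4144]/1.36 = 14.9492. B = V − Δ·S = 120.2655.
(1,1): S=236.9100. Δ = (V_up−V_dn)/(S_up−S_dn) = (174.8459−6.6398)/(352.9959−184.7898) = 1.0000. V = [p*·174.8459 + (1−p*)·6.6398]/1.36 = 105.9174. B = V − Δ·S = -130.9926.
(0,0): S=159.0000. Δ = (V_up−V_dn)/(S_up−S_dn) = (105.9174−14.9492)/(236.9100−124.0200) = 0.8058. V = [p*·105.9174 + (1−p*)·14.9492]/1.36 = 65.6332. B = V − Δ·S = -62.4909.
Each (Δ,B) replicates both successor values, so the strategy is self-financing and V0 is arbitrage-free.

(0,0): Delta=0.8058 Bond=-62.4909
(1,0): Delta=-0.8492 Bond=120.2655
(1,1): Delta=1.0000 Bond=-130.9926
V0=65.6332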